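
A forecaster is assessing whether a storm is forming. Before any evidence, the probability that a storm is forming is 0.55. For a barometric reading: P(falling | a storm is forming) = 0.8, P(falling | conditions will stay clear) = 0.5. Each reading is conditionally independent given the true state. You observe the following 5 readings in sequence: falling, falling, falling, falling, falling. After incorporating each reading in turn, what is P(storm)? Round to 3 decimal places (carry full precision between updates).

Apply Bayes' rule sequentially, carrying P(storm) forward.
After 'falling': P(storm) = 0.8·0.5500 / (0.8·0.5500 + 0.5·0.4500) ≈ 0.6617
After 'falling': P(storm) = 0.8·0.6617 / (0.8·0.6617 + 0.5·0.3383) ≈ 0.7578
After 'falling': P(storm) = 0.8·0.7578 / (0.8·0.7578 + 0.5·0.2422) ≈ 0.8335
After 'falling': P(storm) = 0.8·0.8335 / (0.8·0.8335 + 0.5·0.1665) ≈ 0.8890
After 'falling': P(storm) = 0.8·0.8890 / (0.8·0.8890 + 0.5·0.1110) ≈ 0.9276

0.928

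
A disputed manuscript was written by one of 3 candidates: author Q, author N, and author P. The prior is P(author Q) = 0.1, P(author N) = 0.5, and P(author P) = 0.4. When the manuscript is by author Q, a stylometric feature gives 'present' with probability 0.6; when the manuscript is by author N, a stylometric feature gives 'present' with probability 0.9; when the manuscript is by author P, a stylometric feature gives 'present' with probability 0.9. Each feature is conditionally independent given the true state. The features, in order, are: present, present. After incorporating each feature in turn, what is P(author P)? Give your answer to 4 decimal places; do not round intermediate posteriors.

0.4235

Each posterior becomes the prior for the next update.
After 'present': normaliser = 0.6·0.1000 + 0.9·0.5000 + 0.9·0.4000; P(author Q) ≈ 0.0690, P(author N) ≈ 0.5172, P(author P) ≈ 0.4138
After 'present': normaliser = 0.6·0.0690 + 0.9·0.5172 + 0.9·0.4138; P(author Q) ≈ 0.0471, P(author N) ≈ 0.5294, P(author P) ≈ 0.4235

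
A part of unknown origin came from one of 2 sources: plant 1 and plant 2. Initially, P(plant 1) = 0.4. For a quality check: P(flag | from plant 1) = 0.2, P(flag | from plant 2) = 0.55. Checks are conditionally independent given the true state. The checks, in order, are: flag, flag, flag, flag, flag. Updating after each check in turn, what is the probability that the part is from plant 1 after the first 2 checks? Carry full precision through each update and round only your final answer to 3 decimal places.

0.081

After 'flag': P(plant 1) = 0.2·0.4000 / (0.2·0.4000 + 0.55·0.6000) ≈ 0.1951
After 'flag': P(plant 1) = 0.2·0.1951 / (0.2·0.1951 + 0.55·0.8049) ≈ 0.0810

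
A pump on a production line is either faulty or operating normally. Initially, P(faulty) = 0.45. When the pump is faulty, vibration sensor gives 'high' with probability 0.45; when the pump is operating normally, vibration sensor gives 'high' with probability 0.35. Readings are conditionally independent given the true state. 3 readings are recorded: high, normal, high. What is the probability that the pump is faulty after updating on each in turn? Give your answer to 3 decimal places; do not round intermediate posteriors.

0.534

After 'high': P(faulty) = 0.45·0.4500 / (0.45·0.4500 + 0.35·0.5500) ≈ 0.5127
After 'normal': P(faulty) = 0.55·0.5127 / (0.55·0.5127 + 0.65·0.4873) ≈ 0.4709
After 'high': P(faulty) = 0.45·0.4709 / (0.45·0.4709 + 0.35·0.5291) ≈ 0.5337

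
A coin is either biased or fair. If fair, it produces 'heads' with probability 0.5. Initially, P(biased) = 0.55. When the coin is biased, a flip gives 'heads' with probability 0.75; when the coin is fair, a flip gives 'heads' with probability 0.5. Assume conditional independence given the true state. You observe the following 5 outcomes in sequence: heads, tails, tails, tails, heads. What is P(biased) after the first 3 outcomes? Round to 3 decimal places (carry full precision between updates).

0.314

After 'heads': P(biased) = 0.75·0.5500 / (0.75·0.5500 + 0.5·0.4500) ≈ 0.6471
After 'tails': P(biased) = 0.25·0.6471 / (0.25·0.6471 + 0.5·0.3529) ≈ 0.4783
After 'tails': P(biased) = 0.25·0.4783 / (0.25·0.4783 + 0.5·0.5217) ≈ 0.3143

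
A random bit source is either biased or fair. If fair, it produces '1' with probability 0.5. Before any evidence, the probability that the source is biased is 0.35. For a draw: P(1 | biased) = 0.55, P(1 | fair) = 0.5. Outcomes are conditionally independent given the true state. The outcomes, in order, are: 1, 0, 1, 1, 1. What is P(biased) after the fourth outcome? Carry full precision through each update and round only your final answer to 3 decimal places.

0.392

After '1': P(biased) = 0.55·0.3500 / (0.55·0.3500 + 0.5·0.6500) ≈ 0.3720
After '0': P(biased) = 0.45·0.3720 / (0.45·0.3720 + 0.5·0.6280) ≈ 0.3477
After '1': P(biased) = 0.55·0.3477 / (0.55·0.3477 + 0.5·0.6523) ≈ 0.3696
After '1': P(biased) = 0.55·0.3696 / (0.55·0.3696 + 0.5·0.6304) ≈ 0.3921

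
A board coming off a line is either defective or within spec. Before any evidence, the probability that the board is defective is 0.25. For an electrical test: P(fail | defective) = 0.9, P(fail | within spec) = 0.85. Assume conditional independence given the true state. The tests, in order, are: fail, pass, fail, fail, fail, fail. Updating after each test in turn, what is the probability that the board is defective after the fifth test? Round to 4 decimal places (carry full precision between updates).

0.2183

After 'fail': P(defective) = 0.9·0.2500 / (0.9·0.2500 + 0.85·0.7500) ≈ 0.2609
After 'pass': P(defective) = 0.1·0.2609 / (0.1·0.2609 + 0.15·0.7391) ≈ 0.1905
After 'fail': P(defective) = 0.9·0.1905 / (0.9·0.1905 + 0.85·0.8095) ≈ 0.1994
After 'fail': P(defective) = 0.9·0.1994 / (0.9·0.1994 + 0.85·0.8006) ≈ 0.2087
After 'fail': P(defective) = 0.9·0.2087 / (0.9·0.2087 + 0.85·0.7913) ≈ 0.2183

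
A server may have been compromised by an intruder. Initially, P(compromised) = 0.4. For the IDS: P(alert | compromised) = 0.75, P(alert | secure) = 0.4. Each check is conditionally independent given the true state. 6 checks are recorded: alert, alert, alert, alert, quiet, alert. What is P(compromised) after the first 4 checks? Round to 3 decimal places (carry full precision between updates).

0.892

Apply Bayes' rule sequentially, carrying P(compromised) forward.
After 'alert': P(compromised) = 0.75·0.4000 / (0.75·0.4000 + 0.4·0.6000) ≈ 0.5556
After 'alert': P(compromised) = 0.75·0.5556 / (0.75·0.5556 + 0.4·0.4444) ≈ 0.7009
After 'alert': P(compromised) = 0.75·0.7009 / (0.75·0.7009 + 0.4·0.2991) ≈ 0.8146
After 'alert': P(compromised) = 0.75·0.8146 / (0.75·0.8146 + 0.4·0.1854) ≈ 0.8918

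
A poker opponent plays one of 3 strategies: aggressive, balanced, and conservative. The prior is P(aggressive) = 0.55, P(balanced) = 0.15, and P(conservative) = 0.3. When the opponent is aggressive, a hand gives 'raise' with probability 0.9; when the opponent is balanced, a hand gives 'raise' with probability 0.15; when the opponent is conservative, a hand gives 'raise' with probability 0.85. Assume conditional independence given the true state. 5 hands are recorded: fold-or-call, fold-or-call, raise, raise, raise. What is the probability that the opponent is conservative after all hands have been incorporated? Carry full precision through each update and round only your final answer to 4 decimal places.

0.4865

After 'fold-or-call': normaliser = 0.1·0.5500 + 0.85·0.1500 + 0.15·0.3000; P(aggressive) ≈ 0.2418, P(balanced) ≈ 0.5604, P(conservative) ≈ 0.1978
After 'fold-or-call': normaliser = 0.1·0.2418 + 0.85·0.5604 + 0.15·0.1978; P(aggressive) ≈ 0.0456, P(balanced) ≈ 0.8984, P(conservative) ≈ 0.0560
After 'raise': normaliser = 0.9·0.0456 + 0.15·0.8984 + 0.85·0.0560; P(aggressive) ≈ 0.1837, P(balanced) ≈ 0.6033, P(conservative) ≈ 0.2129
After 'raise': normaliser = 0.9·0.1837 + 0.15·0.6033 + 0.85·0.2129; P(aggressive) ≈ 0.3785, P(balanced) ≈ 0.2072, P(conservative) ≈ 0.4143
After 'raise': normaliser = 0.9·0.3785 + 0.15·0.2072 + 0.85·0.4143; P(aggressive) ≈ 0.4706, P(balanced) ≈ 0.0429, P(conservative) ≈ 0.4865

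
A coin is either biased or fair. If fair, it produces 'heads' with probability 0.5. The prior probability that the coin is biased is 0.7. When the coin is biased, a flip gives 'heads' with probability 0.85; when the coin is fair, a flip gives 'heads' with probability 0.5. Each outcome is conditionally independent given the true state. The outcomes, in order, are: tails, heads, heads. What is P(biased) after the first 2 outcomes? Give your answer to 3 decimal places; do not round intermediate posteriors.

0.543

After 'tails': P(biased) = 0.15·0.7000 / (0.15·0.7000 + 0.5·0.3000) ≈ 0.4118
After 'heads': P(biased) = 0.85·0.4118 / (0.85·0.4118 + 0.5·0.5882) ≈ 0.5434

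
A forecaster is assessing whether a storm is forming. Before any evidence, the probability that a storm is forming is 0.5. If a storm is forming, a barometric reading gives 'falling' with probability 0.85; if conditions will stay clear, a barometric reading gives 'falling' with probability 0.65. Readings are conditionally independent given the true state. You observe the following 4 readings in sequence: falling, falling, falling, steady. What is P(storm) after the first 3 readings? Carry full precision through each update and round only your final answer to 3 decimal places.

0.691

After 'falling': P(storm) = 0.85·0.5000 / (0.85·0.5000 + 0.65·0.5000) ≈ 0.5667
After 'falling': P(storm) = 0.85·0.5667 / (0.85·0.5667 + 0.65·0.4333) ≈ 0.6310
After 'falling': P(storm) = 0.85·0.6310 / (0.85·0.6310 + 0.65·0.3690) ≈ 0.6910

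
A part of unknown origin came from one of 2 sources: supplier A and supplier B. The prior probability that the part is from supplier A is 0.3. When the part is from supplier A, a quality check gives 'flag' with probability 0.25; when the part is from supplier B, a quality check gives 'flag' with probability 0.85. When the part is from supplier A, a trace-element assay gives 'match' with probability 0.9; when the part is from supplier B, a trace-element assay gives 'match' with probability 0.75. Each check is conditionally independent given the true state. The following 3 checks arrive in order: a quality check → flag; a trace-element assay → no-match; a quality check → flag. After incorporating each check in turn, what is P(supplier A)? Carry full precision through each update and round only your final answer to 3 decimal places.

0.015

Each posterior becomes the prior for the next update.
After a quality check='flag': P(supplier A) = 0.25·0.3000 / (0.25·0.3000 + 0.85·0.7000) ≈ 0.1119
After a trace-element assay='no-match': P(supplier A) = 0.1·0.1119 / (0.1·0.1119 + 0.25·0.8881) ≈ 0.0480
After a quality check='flag': P(supplier A) = 0.25·0.0480 / (0.25·0.0480 + 0.85·0.9520) ≈ 0.0146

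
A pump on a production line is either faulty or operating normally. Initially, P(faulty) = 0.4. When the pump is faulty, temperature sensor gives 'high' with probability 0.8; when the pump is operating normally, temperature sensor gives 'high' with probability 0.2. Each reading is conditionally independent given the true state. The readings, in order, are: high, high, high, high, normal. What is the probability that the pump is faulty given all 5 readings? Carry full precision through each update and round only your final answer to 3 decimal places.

0.977

Each posterior becomes the prior for the next update.
After 'high': P(faulty) = 0.8·0.4000 / (0.8·0.4000 + 0.2·0.6000) ≈ 0.7273
After 'high': P(faulty) = 0.8·0.7273 / (0.8·0.7273 + 0.2·0.2727) ≈ 0.9143
After 'high': P(faulty) = 0.8·0.9143 / (0.8·0.9143 + 0.2·0.0857) ≈ 0.9771
After 'high': P(faulty) = 0.8·0.9771 / (0.8·0.9771 + 0.2·0.0229) ≈ 0.9942
After 'normal': P(faulty) = 0.2·0.9942 / (0.2·0.9942 + 0.8·0.0058) ≈ 0.9771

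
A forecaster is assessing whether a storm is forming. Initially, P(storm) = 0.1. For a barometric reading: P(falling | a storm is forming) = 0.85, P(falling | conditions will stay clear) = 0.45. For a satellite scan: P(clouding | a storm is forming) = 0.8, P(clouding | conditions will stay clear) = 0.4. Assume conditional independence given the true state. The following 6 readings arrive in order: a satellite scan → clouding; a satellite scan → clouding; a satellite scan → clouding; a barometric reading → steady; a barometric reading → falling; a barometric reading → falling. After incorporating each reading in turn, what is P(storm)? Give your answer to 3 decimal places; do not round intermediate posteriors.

After a satellite scan='clouding': P(storm) = 0.8·0.1000 / (0.8·0.1000 + 0.4·0.9000) ≈ 0.1818
After a satellite scan='clouding': P(storm) = 0.8·0.1818 / (0.8·0.1818 + 0.4·0.8182) ≈ 0.3077
After a satellite scan='clouding': P(storm) = 0.8·0.3077 / (0.8·0.3077 + 0.4·0.6923) ≈ 0.4706
After a barometric reading='steady': P(storm) = 0.15·0.4706 / (0.15·0.4706 + 0.55·0.5294) ≈ 0.1951
After a barometric reading='falling': P(storm) = 0.85·0.1951 / (0.85·0.1951 + 0.45·0.8049) ≈ 0.3141
After a barometric reading='falling': P(storm) = 0.85·0.3141 / (0.85·0.3141 + 0.45·0.6859) ≈ 0.4638

0.464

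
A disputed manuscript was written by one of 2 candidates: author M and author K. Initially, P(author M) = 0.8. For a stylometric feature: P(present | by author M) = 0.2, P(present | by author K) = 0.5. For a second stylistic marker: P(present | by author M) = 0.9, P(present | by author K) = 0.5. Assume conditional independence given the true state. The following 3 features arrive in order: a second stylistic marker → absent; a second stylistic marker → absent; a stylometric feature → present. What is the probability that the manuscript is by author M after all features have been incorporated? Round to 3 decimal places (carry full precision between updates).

0.060

After a second stylistic marker='absent': P(author M) = 0.1·0.8000 / (0.1·0.8000 + 0.5·0.2000) ≈ 0.4444
After a second stylistic marker='absent': P(author M) = 0.1·0.4444 / (0.1·0.4444 + 0.5·0.5556) ≈ 0.1379
After a stylometric feature='present': P(author M) = 0.2·0.1379 / (0.2·0.1379 + 0.5·0.8621) ≈ 0.0602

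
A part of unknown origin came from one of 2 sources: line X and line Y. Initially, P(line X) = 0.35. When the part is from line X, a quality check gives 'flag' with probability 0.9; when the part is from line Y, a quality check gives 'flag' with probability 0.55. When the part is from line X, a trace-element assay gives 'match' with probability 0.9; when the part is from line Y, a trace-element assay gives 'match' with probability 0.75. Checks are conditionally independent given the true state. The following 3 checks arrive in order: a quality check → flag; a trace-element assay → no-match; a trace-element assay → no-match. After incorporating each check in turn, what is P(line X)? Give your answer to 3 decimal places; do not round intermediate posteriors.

Apply Bayes' rule sequentially, carrying P(line X) forward.
After a quality check='flag': P(line X) = 0.9·0.3500 / (0.9·0.3500 + 0.55·0.6500) ≈ 0.4684
After a trace-element assay='no-match': P(line X) = 0.1·0.4684 / (0.1·0.4684 + 0.25·0.5316) ≈ 0.2606
After a trace-element assay='no-match': P(line X) = 0.1·0.2606 / (0.1·0.2606 + 0.25·0.7394) ≈ 0.1236

0.124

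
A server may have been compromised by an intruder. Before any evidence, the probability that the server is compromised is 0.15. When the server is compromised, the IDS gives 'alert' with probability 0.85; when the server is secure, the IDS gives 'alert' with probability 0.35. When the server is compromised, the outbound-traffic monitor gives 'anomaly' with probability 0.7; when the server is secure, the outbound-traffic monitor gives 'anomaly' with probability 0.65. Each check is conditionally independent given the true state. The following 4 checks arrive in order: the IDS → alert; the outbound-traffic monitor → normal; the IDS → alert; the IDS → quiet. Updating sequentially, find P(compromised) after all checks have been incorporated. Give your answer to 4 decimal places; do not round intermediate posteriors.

After the IDS='alert': P(compromised) = 0.85·0.1500 / (0.85·0.1500 + 0.35·0.8500) ≈ 0.3000
After the outbound-traffic monitor='normal': P(compromised) = 0.3·0.3000 / (0.3·0.3000 + 0.35·0.7000) ≈ 0.2687
After the IDS='alert': P(compromised) = 0.85·0.2687 / (0.85·0.2687 + 0.35·0.7313) ≈ 0.4715
After the IDS='quiet': P(compromised) = 0.15·0.4715 / (0.15·0.4715 + 0.65·0.5285) ≈ 0.1707

0.1707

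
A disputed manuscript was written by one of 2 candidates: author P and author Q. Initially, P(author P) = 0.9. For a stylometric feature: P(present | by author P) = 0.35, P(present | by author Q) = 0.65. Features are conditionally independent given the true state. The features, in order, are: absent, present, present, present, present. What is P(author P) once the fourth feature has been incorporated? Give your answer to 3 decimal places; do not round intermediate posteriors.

0.723

After 'absent': P(author P) = 0.65·0.9000 / (0.65·0.9000 + 0.35·0.1000) ≈ 0.9435
After 'present': P(author P) = 0.35·0.9435 / (0.35·0.9435 + 0.65·0.0565) ≈ 0.9000
After 'present': P(author P) = 0.35·0.9000 / (0.35·0.9000 + 0.65·0.1000) ≈ 0.8289
After 'present': P(author P) = 0.35·0.8289 / (0.35·0.8289 + 0.65·0.1711) ≈ 0.7230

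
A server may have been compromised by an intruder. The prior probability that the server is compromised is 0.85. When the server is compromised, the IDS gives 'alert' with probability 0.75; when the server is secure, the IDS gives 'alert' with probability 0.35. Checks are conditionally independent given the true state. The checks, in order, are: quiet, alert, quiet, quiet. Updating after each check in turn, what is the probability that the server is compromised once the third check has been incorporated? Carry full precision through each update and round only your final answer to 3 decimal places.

0.642

After 'quiet': P(compromised) = 0.25·0.8500 / (0.25·0.8500 + 0.65·0.1500) ≈ 0.6855
After 'alert': P(compromised) = 0.75·0.6855 / (0.75·0.6855 + 0.35·0.3145) ≈ 0.8236
After 'quiet': P(compromised) = 0.25·0.8236 / (0.25·0.8236 + 0.65·0.1764) ≈ 0.6424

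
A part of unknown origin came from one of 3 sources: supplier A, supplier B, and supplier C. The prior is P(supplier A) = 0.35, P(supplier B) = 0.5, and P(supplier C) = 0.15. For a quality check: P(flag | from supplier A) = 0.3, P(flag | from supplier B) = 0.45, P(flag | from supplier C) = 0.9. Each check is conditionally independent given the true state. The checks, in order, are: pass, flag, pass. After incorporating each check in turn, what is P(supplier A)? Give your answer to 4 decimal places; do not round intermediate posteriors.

Apply Bayes' rule sequentially, carrying P(supplier A) forward.
After 'pass': normaliser = 0.7·0.3500 + 0.55·0.5000 + 0.1·0.1500; P(supplier A) ≈ 0.4579, P(supplier B) ≈ 0.5140, P(supplier C) ≈ 0.0280
After 'flag': normaliser = 0.3·0.4579 + 0.45·0.5140 + 0.9·0.0280; P(supplier A) ≈ 0.3488, P(supplier B) ≈ 0.5872, P(supplier C) ≈ 0.0641
After 'pass': normaliser = 0.7·0.3488 + 0.55·0.5872 + 0.1·0.0641; P(supplier A) ≈ 0.4257, P(supplier B) ≈ 0.5631, P(supplier C) ≈ 0.0112

0.4257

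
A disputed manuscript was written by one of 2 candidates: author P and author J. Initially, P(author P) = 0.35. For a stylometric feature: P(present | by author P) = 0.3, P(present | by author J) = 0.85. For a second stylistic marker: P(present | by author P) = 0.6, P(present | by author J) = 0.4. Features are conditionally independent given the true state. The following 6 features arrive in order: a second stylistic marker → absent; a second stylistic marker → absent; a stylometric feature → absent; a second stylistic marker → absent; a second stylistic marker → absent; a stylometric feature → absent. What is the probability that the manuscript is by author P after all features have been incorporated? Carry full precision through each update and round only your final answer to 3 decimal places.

0.698

After a second stylistic marker='absent': P(author P) = 0.4·0.3500 / (0.4·0.3500 + 0.6·0.6500) ≈ 0.2642
After a second stylistic marker='absent': P(author P) = 0.4·0.2642 / (0.4·0.2642 + 0.6·0.7358) ≈ 0.1931
After a stylometric feature='absent': P(author P) = 0.7·0.1931 / (0.7·0.1931 + 0.15·0.8069) ≈ 0.5276
After a second stylistic marker='absent': P(author P) = 0.4·0.5276 / (0.4·0.5276 + 0.6·0.4724) ≈ 0.4268
After a second stylistic marker='absent': P(author P) = 0.4·0.4268 / (0.4·0.4268 + 0.6·0.5732) ≈ 0.3317
After a stylometric feature='absent': P(author P) = 0.7·0.3317 / (0.7·0.3317 + 0.15·0.6683) ≈ 0.6985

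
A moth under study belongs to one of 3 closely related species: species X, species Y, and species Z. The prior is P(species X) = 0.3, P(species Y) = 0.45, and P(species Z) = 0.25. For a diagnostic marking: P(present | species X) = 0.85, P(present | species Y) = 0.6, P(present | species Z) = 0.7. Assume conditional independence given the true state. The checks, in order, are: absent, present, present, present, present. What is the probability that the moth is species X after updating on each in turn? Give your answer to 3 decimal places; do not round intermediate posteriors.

0.362

After 'absent': normaliser = 0.15·0.3000 + 0.4·0.4500 + 0.3·0.2500; P(species X) ≈ 0.1500, P(species Y) ≈ 0.6000, P(species Z) ≈ 0.2500
After 'present': normaliser = 0.85·0.1500 + 0.6·0.6000 + 0.7·0.2500; P(species X) ≈ 0.1925, P(species Y) ≈ 0.5434, P(species Z) ≈ 0.2642
After 'present': normaliser = 0.85·0.1925 + 0.6·0.5434 + 0.7·0.2642; P(species X) ≈ 0.2425, P(species Y) ≈ 0.4834, P(species Z) ≈ 0.2741
After 'present': normaliser = 0.85·0.2425 + 0.6·0.4834 + 0.7·0.2741; P(species X) ≈ 0.2996, P(species Y) ≈ 0.4215, P(species Z) ≈ 0.2789
After 'present': normaliser = 0.85·0.2996 + 0.6·0.4215 + 0.7·0.2789; P(species X) ≈ 0.3624, P(species Y) ≈ 0.3599, P(species Z) ≈ 0.2778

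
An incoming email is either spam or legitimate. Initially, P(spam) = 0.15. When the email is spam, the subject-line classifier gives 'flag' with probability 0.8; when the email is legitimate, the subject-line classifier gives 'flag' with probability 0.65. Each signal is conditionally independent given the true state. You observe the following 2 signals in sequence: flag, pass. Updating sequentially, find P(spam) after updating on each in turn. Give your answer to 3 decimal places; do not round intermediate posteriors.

0.110

After 'flag': P(spam) = 0.8·0.1500 / (0.8·0.1500 + 0.65·0.8500) ≈ 0.1784
After 'pass': P(spam) = 0.2·0.1784 / (0.2·0.1784 + 0.35·0.8216) ≈ 0.1104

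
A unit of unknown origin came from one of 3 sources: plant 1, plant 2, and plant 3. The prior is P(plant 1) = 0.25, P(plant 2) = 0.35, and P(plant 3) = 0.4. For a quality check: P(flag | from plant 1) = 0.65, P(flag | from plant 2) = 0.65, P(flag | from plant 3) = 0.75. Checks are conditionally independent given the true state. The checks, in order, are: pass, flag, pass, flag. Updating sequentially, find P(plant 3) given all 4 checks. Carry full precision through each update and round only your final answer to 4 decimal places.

After 'pass': normaliser = 0.35·0.2500 + 0.35·0.3500 + 0.25·0.4000; P(plant 1) ≈ 0.2823, P(plant 2) ≈ 0.3952, P(plant 3) ≈ 0.3226
After 'flag': normaliser = 0.65·0.2823 + 0.65·0.3952 + 0.75·0.3226; P(plant 1) ≈ 0.2689, P(plant 2) ≈ 0.3765, P(plant 3) ≈ 0.3546
After 'pass': normaliser = 0.35·0.2689 + 0.35·0.3765 + 0.25·0.3546; P(plant 1) ≈ 0.2992, P(plant 2) ≈ 0.4189, P(plant 3) ≈ 0.2818
After 'flag': normaliser = 0.65·0.2992 + 0.65·0.4189 + 0.75·0.2818; P(plant 1) ≈ 0.2868, P(plant 2) ≈ 0.4015, P(plant 3) ≈ 0.3117

0.3117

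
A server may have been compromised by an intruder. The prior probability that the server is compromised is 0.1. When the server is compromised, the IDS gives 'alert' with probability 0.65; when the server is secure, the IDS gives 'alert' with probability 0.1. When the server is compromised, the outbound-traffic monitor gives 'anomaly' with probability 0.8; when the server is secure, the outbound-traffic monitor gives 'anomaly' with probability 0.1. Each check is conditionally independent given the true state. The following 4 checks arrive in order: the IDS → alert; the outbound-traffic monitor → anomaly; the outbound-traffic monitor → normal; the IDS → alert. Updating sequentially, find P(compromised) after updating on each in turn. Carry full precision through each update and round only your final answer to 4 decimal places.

0.8930

Apply Bayes' rule sequentially, carrying P(compromised) forward.
After the IDS='alert': P(compromised) = 0.65·0.1000 / (0.65·0.1000 + 0.1·0.9000) ≈ 0.4194
After the outbound-traffic monitor='anomaly': P(compromised) = 0.8·0.4194 / (0.8·0.4194 + 0.1·0.5806) ≈ 0.8525
After the outbound-traffic monitor='normal': P(compromised) = 0.2·0.8525 / (0.2·0.8525 + 0.9·0.1475) ≈ 0.5622
After the IDS='alert': P(compromised) = 0.65·0.5622 / (0.65·0.5622 + 0.1·0.4378) ≈ 0.8930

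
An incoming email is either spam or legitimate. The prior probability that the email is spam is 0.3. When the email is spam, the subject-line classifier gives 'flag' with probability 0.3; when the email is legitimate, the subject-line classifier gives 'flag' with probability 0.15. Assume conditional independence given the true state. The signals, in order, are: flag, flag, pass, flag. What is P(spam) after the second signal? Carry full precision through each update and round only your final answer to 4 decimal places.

After 'flag': P(spam) = 0.3·0.3000 / (0.3·0.3000 + 0.15·0.7000) ≈ 0.4615
After 'flag': P(spam) = 0.3·0.4615 / (0.3·0.4615 + 0.15·0.5385) ≈ 0.6316

0.6316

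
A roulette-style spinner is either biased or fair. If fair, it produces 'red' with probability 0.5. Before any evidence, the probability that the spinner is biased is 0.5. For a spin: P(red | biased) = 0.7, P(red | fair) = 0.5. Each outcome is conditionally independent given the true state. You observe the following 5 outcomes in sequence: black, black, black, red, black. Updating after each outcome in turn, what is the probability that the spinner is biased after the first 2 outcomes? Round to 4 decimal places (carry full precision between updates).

0.2647

Apply Bayes' rule sequentially, carrying P(biased) forward.
After 'black': P(biased) = 0.3·0.5000 / (0.3·0.5000 + 0.5·0.5000) ≈ 0.3750
After 'black': P(biased) = 0.3·0.3750 / (0.3·0.3750 + 0.5·0.6250) ≈ 0.2647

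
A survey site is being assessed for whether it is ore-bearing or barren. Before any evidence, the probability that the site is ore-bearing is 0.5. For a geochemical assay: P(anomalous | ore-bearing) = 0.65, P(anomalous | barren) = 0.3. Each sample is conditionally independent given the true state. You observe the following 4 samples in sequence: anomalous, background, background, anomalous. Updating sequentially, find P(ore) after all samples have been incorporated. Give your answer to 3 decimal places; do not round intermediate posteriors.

After 'anomalous': P(ore) = 0.65·0.5000 / (0.65·0.5000 + 0.3·0.5000) ≈ 0.6842
After 'background': P(ore) = 0.35·0.6842 / (0.35·0.6842 + 0.7·0.3158) ≈ 0.5200
After 'background': P(ore) = 0.35·0.5200 / (0.35·0.5200 + 0.7·0.4800) ≈ 0.3514
After 'anomalous': P(ore) = 0.65·0.3514 / (0.65·0.3514 + 0.3·0.6486) ≈ 0.5399

0.540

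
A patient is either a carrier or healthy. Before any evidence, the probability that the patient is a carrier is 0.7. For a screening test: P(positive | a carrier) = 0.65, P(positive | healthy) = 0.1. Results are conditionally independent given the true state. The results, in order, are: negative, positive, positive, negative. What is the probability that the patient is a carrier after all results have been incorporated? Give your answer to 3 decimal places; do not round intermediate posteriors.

After 'negative': P(carrier) = 0.35·0.7000 / (0.35·0.7000 + 0.9·0.3000) ≈ 0.4757
After 'positive': P(carrier) = 0.65·0.4757 / (0.65·0.4757 + 0.1·0.5243) ≈ 0.8550
After 'positive': P(carrier) = 0.65·0.8550 / (0.65·0.8550 + 0.1·0.1450) ≈ 0.9746
After 'negative': P(carrier) = 0.35·0.9746 / (0.35·0.9746 + 0.9·0.0254) ≈ 0.9371

0.937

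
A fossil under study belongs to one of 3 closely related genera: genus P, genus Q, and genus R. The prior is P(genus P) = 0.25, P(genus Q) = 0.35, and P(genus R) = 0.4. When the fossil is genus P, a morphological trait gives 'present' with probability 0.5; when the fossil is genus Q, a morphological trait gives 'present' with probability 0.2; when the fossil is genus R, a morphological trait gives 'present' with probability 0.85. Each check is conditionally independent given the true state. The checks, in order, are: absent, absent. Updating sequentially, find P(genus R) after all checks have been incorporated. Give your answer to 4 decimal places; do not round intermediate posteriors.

After 'absent': normaliser = 0.5·0.2500 + 0.8·0.3500 + 0.15·0.4000; P(genus P) ≈ 0.2688, P(genus Q) ≈ 0.6022, P(genus R) ≈ 0.1290
After 'absent': normaliser = 0.5·0.2688 + 0.8·0.6022 + 0.15·0.1290; P(genus P) ≈ 0.2115, P(genus Q) ≈ 0.7580, P(genus R) ≈ 0.0305

0.0305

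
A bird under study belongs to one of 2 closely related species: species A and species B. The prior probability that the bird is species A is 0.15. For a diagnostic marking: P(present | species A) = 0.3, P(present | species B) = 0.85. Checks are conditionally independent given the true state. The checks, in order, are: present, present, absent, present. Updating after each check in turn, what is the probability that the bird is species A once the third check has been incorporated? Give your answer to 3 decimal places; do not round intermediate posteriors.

0.093

After 'present': P(species A) = 0.3·0.1500 / (0.3·0.1500 + 0.85·0.8500) ≈ 0.0586
After 'present': P(species A) = 0.3·0.0586 / (0.3·0.0586 + 0.85·0.9414) ≈ 0.0215
After 'absent': P(species A) = 0.7·0.0215 / (0.7·0.0215 + 0.15·0.9785) ≈ 0.0930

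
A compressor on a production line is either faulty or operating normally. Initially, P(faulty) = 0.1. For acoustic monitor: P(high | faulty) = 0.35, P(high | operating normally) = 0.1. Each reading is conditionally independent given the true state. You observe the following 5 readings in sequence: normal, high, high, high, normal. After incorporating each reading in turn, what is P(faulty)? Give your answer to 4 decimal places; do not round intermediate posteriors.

After 'normal': P(faulty) = 0.65·0.1000 / (0.65·0.1000 + 0.9·0.9000) ≈ 0.0743
After 'high': P(faulty) = 0.35·0.0743 / (0.35·0.0743 + 0.1·0.9257) ≈ 0.2193
After 'high': P(faulty) = 0.35·0.2193 / (0.35·0.2193 + 0.1·0.7807) ≈ 0.4957
After 'high': P(faulty) = 0.35·0.4957 / (0.35·0.4957 + 0.1·0.5043) ≈ 0.7748
After 'normal': P(faulty) = 0.65·0.7748 / (0.65·0.7748 + 0.9·0.2252) ≈ 0.7130

0.7130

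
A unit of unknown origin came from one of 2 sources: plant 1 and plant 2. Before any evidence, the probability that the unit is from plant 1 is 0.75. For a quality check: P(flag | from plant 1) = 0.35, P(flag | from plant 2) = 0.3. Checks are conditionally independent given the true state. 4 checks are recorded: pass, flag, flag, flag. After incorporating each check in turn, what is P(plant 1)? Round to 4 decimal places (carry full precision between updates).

0.8156

After 'pass': P(plant 1) = 0.65·0.7500 / (0.65·0.7500 + 0.7·0.2500) ≈ 0.7358
After 'flag': P(plant 1) = 0.35·0.7358 / (0.35·0.7358 + 0.3·0.2642) ≈ 0.7647
After 'flag': P(plant 1) = 0.35·0.7647 / (0.35·0.7647 + 0.3·0.2353) ≈ 0.7913
After 'flag': P(plant 1) = 0.35·0.7913 / (0.35·0.7913 + 0.3·0.2087) ≈ 0.8156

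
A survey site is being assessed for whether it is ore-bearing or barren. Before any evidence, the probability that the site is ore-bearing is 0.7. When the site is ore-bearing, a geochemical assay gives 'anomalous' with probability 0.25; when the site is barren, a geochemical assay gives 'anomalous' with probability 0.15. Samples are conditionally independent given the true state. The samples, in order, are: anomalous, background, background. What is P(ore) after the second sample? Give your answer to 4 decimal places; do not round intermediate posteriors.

Apply Bayes' rule sequentially, carrying P(ore) forward.
After 'anomalous': P(ore) = 0.25·0.7000 / (0.25·0.7000 + 0.15·0.3000) ≈ 0.7955
After 'background': P(ore) = 0.75·0.7955 / (0.75·0.7955 + 0.85·0.2045) ≈ 0.7743

0.7743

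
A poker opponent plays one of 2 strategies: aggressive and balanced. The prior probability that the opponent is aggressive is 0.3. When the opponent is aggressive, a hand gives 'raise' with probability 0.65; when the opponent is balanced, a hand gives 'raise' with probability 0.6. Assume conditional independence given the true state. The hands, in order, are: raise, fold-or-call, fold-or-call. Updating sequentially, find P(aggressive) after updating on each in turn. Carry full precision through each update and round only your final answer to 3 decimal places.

0.262

Apply Bayes' rule sequentially, carrying P(aggressive) forward.
After 'raise': P(aggressive) = 0.65·0.3000 / (0.65·0.3000 + 0.6·0.7000) ≈ 0.3171
After 'fold-or-call': P(aggressive) = 0.35·0.3171 / (0.35·0.3171 + 0.4·0.6829) ≈ 0.2889
After 'fold-or-call': P(aggressive) = 0.35·0.2889 / (0.35·0.2889 + 0.4·0.7111) ≈ 0.2622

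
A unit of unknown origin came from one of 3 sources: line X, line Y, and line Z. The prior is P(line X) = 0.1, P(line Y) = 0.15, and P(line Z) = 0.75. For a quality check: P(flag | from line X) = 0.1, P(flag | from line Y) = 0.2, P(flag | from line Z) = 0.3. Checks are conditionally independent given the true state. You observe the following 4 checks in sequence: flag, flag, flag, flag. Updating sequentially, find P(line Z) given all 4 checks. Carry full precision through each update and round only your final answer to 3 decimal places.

Apply Bayes' rule sequentially, carrying P(line Z) forward.
After 'flag': normaliser = 0.1·0.1000 + 0.2·0.1500 + 0.3·0.7500; P(line X) ≈ 0.0377, P(line Y) ≈ 0.1132, P(line Z) ≈ 0.8491
After 'flag': normaliser = 0.1·0.0377 + 0.2·0.1132 + 0.3·0.8491; P(line X) ≈ 0.0134, P(line Y) ≈ 0.0805, P(line Z) ≈ 0.9060
After 'flag': normaliser = 0.1·0.0134 + 0.2·0.0805 + 0.3·0.9060; P(line X) ≈ 0.0046, P(line Y) ≈ 0.0557, P(line Z) ≈ 0.9397
After 'flag': normaliser = 0.1·0.0046 + 0.2·0.0557 + 0.3·0.9397; P(line X) ≈ 0.0016, P(line Y) ≈ 0.0379, P(line Z) ≈ 0.9605

0.960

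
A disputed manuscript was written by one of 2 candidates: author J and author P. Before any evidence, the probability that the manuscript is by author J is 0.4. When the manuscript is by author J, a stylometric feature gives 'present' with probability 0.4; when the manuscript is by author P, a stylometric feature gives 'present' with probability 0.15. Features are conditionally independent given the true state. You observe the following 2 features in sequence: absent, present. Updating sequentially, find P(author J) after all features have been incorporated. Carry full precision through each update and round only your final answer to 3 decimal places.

0.557

Apply Bayes' rule sequentially, carrying P(author J) forward.
After 'absent': P(author J) = 0.6·0.4000 / (0.6·0.4000 + 0.85·0.6000) ≈ 0.3200
After 'present': P(author J) = 0.4·0.3200 / (0.4·0.3200 + 0.15·0.6800) ≈ 0.5565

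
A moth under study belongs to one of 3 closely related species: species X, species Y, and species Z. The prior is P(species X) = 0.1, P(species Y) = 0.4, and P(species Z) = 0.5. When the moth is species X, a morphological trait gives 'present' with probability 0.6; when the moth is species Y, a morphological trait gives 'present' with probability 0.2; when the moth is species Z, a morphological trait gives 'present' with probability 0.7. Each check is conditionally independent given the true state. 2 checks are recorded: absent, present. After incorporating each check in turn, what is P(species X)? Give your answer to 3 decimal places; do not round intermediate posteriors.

0.124

Each posterior becomes the prior for the next update.
After 'absent': normaliser = 0.4·0.1000 + 0.8·0.4000 + 0.3·0.5000; P(species X) ≈ 0.0784, P(species Y) ≈ 0.6275, P(species Z) ≈ 0.2941
After 'present': normaliser = 0.6·0.0784 + 0.2·0.6275 + 0.7·0.2941; P(species X) ≈ 0.1244, P(species Y) ≈ 0.3316, P(species Z) ≈ 0.5440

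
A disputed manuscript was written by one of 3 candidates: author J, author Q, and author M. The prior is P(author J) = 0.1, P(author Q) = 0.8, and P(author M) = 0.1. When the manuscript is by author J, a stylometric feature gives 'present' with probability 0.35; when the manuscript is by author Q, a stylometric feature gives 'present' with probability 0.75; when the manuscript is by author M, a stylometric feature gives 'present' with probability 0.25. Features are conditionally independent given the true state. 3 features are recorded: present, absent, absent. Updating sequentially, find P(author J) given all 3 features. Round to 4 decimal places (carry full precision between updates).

After 'present': normaliser = 0.35·0.1000 + 0.75·0.8000 + 0.25·0.1000; P(author J) ≈ 0.0530, P(author Q) ≈ 0.9091, P(author M) ≈ 0.0379
After 'absent': normaliser = 0.65·0.0530 + 0.25·0.9091 + 0.75·0.0379; P(author J) ≈ 0.1188, P(author Q) ≈ 0.7833, P(author M) ≈ 0.0979
After 'absent': normaliser = 0.65·0.1188 + 0.25·0.7833 + 0.75·0.0979; P(author J) ≈ 0.2229, P(author Q) ≈ 0.5652, P(author M) ≈ 0.2119

0.2229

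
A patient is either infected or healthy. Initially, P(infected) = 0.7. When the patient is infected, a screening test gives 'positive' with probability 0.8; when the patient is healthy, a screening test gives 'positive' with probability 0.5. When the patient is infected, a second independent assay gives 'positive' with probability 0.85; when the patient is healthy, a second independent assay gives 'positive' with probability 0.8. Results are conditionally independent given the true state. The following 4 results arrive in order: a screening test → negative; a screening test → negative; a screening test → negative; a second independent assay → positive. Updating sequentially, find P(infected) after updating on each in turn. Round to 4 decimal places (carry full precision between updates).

Each posterior becomes the prior for the next update.
After a screening test='negative': P(infected) = 0.2·0.7000 / (0.2·0.7000 + 0.5·0.3000) ≈ 0.4828
After a screening test='negative': P(infected) = 0.2·0.4828 / (0.2·0.4828 + 0.5·0.5172) ≈ 0.2718
After a screening test='negative': P(infected) = 0.2·0.2718 / (0.2·0.2718 + 0.5·0.7282) ≈ 0.1299
After a second independent assay='positive': P(infected) = 0.85·0.1299 / (0.85·0.1299 + 0.8·0.8701) ≈ 0.1369

0.1369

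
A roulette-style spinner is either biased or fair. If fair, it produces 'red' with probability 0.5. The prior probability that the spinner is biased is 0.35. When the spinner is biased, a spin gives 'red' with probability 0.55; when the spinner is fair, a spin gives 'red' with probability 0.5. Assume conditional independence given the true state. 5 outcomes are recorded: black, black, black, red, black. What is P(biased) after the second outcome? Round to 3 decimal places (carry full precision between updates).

0.304

After 'black': P(biased) = 0.45·0.3500 / (0.45·0.3500 + 0.5·0.6500) ≈ 0.3264
After 'black': P(biased) = 0.45·0.3264 / (0.45·0.3264 + 0.5·0.6736) ≈ 0.3037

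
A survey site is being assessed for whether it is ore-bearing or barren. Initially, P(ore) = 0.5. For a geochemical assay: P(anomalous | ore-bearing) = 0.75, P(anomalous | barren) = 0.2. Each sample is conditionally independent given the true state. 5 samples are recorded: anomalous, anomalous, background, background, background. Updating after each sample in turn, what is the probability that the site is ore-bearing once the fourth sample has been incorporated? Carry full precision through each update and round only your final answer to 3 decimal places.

After 'anomalous': P(ore) = 0.75·0.5000 / (0.75·0.5000 + 0.2·0.5000) ≈ 0.7895
After 'anomalous': P(ore) = 0.75·0.7895 / (0.75·0.7895 + 0.2·0.2105) ≈ 0.9336
After 'background': P(ore) = 0.25·0.9336 / (0.25·0.9336 + 0.8·0.0664) ≈ 0.8146
After 'background': P(ore) = 0.25·0.8146 / (0.25·0.8146 + 0.8·0.1854) ≈ 0.5786

0.579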